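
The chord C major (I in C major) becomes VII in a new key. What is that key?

D minor

The numeral VII denotes a major triad on scale degree 7. With C on degree 7, the tonic of the new key is D.
Degree 7 carries a major triad in natural-minor keys, so the destination is D minor.
Check: the diatonic triads of D minor (natural minor) are Dm (i), Edim (ii°), F (III), Gm (iv), Am (v), B♭ (VI), C (VII) — C major is indeed VII.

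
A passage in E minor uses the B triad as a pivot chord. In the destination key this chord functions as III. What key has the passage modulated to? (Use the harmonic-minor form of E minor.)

The numeral III denotes a major triad on scale degree 3. With B on degree 3, the tonic of the new key is G#.
Degree 3 carries a major triad in natural-minor keys, so the destination is G# minor.
Check: the diatonic triads of G# minor (natural minor) are G#m (i), A#dim (ii°), B (III), C#m (iv), D#m (v), E (VI), F# (VII) — B is indeed III.

G# minor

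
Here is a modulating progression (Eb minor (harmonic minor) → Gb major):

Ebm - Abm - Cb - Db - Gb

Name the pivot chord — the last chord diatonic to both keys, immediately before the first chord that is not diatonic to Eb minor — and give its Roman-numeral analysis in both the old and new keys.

Chords diatonic to Eb minor: Ebm, Fdim, Gbaug, Abm, Bb, Cb, Ddim.
Reading the progression, the first chord not in that set is Db, so the modulation leaves Eb minor there.
The chord immediately before Db is Cb, which is diatonic to both keys: VI in Eb minor and IV in Gb major.

Cb — VI in Eb minor, IV in Gb major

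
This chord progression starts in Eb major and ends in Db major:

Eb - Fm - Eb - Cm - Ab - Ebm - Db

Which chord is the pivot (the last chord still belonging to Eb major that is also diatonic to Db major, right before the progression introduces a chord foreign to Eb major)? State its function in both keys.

Chords diatonic to Eb major: Eb, Fm, Gm, Ab, Bb, Cm, Ddim.
Reading the progression, the first chord not in that set is Ebm, so the modulation leaves Eb major there.
The chord immediately before Ebm is Ab, which is diatonic to both keys: IV in Eb major and V in Db major.

Ab — IV in Eb major, V in Db major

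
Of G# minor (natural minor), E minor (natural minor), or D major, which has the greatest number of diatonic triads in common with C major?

E minor

Triads of C major: C (I), Dm (ii), Em (iii), F (IV), G (V), Am (vi), Bdim (vii°).
G# minor (natural minor) shares 0: none.
E minor (natural minor) shares 4: C, Em, G, Am.
D major shares 2: Em, G.
The most common triads (4) are shared with E minor.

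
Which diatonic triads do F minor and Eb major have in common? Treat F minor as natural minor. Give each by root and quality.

Fm, Ab, Cm, Eb

Triads in F minor (natural minor): Fm (i), Gdim (ii°), Ab (III), Bbm (iv), Cm (v), Db (VI), Eb (VII).
Triads in Eb major: Eb (I), Fm (ii), Gm (iii), Ab (IV), Bb (V), Cm (vi), Ddim (vii°).
Shared triads with their functions: Fm (i in F minor, ii in Eb major); Ab (III in F minor, IV in Eb major); Cm (v in F minor, vi in Eb major); Eb (VII in F minor, I in Eb major).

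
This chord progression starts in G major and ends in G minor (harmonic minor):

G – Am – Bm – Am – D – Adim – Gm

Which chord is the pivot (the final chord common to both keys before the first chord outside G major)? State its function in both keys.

Chords diatonic to G major: G, Am, Bm, C, D, Em, F♯dim.
Reading the progression, the first chord not in that set is Adim, so the modulation leaves G major there.
The chord immediately before Adim is D, which is diatonic to both keys: V in G major and V in G minor.

D — V in G major, V in G minor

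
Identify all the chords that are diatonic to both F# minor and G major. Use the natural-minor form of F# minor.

Bm, D

Triads in F# minor (natural minor): F# minor (i), G# diminished (ii°), A major (III), B minor (iv), C# minor (v), D major (VI), E major (VII).
Triads in G major: G major (I), A minor (ii), B minor (iii), C major (IV), D major (V), E minor (vi), F# diminished (vii°).
Shared triads with their functions: B minor (iv in F# minor, iii in G major); D major (VI in F# minor, V in G major).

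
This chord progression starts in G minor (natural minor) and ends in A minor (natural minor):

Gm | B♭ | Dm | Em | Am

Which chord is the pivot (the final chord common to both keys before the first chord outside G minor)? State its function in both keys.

Chords diatonic to G minor: Gm, Adim, B♭, Cm, Dm, E♭, F.
Reading the progression, the first chord not in that set is Em, so the modulation leaves G minor there.
The chord immediately before Em is Dm, which is diatonic to both keys: v in G minor and iv in A minor.

Dm — v in G minor, iv in A minor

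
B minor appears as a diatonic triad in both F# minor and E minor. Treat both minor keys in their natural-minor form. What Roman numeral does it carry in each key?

The scale of F# minor (natural minor) is F# G# A B C# D E; B is degree 4, and the triad built there (B-D-F#) is minor, so it is iv.
The scale of E minor (natural minor) is E F# G A B C D; B is degree 5, and the triad built there (B-D-F#) is minor, so it is v.

iv in F# minor; v in E minor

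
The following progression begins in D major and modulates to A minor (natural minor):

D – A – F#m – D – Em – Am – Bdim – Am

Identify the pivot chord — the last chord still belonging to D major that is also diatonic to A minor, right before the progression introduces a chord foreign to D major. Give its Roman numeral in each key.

Em — ii in D major, v in A minor

Chords diatonic to D major: D, Em, F#m, G, A, Bm, C#dim.
Reading the progression, the first chord not in that set is Am, so the modulation leaves D major there.
The chord immediately before Am is Em, which is diatonic to both keys: ii in D major and v in A minor.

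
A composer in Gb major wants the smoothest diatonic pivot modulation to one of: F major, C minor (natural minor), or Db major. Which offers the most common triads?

Db major

Triads of Gb major: Gb major (I), Ab minor (ii), Bb minor (iii), Cb major (IV), Db major (V), Eb minor (vi), F diminished (vii°).
F major shares 0: none.
C minor (natural minor) shares 0: none.
Db major shares 4: Gb, Bbm, Db, Ebm.
The most common triads (4) are shared with Db major.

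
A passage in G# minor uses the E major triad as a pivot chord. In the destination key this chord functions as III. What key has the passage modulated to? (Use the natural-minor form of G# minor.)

C# minor

The numeral III denotes a major triad on scale degree 3. With E on degree 3, the tonic of the new key is C#.
Degree 3 carries a major triad in natural-minor keys, so the destination is C# minor.
Check: the diatonic triads of C# minor (natural minor) are C#m (i), D#dim (ii°), E (III), F#m (iv), G#m (v), A (VI), B (VII) — E major is indeed III.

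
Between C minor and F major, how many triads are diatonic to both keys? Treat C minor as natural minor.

Diatonic triads of C minor (natural minor): Cm (i), Ddim (ii°), Eb (III), Fm (iv), Gm (v), Ab (VI), Bb (VII).
Diatonic triads of F major: F (I), Gm (ii), Am (iii), Bb (IV), C (V), Dm (vi), Edim (vii°).
Matching root and quality in both lists: Gm, Bb.
That gives 2 common triads.

2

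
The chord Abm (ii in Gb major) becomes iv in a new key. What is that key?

The numeral iv denotes a minor triad on scale degree 4. With Ab on degree 4, the tonic of the new key is Eb.
Degree 4 carries a minor triad in minor keys, so the destination is Eb minor.
Check: the diatonic triads of Eb minor (natural minor) are Ebm (i), Fdim (ii°), Gb (III), Abm (iv), Bbm (v), Cb (VI), Db (VII) — Abm is indeed iv.

Eb minor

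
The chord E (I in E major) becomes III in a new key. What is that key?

C# minor

The numeral III denotes a major triad on scale degree 3. With E on degree 3, the tonic of the new key is C#.
Degree 3 carries a major triad in natural-minor keys, so the destination is C# minor.
Check: the diatonic triads of C# minor (natural minor) are C#m (i), D#dim (ii°), E (III), F#m (iv), G#m (v), A (VI), B (VII) — E is indeed III.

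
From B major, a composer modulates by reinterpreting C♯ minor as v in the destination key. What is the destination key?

F♯ minor

The numeral v denotes a minor triad on scale degree 5. With C♯ on degree 5, the tonic of the new key is F♯.
Degree 5 carries a minor triad in natural-minor keys, so the destination is F♯ minor.
Check: the diatonic triads of F♯ minor (natural minor) are F♯m (i), G♯dim (ii°), A (III), Bm (iv), C♯m (v), D (VI), E (VII) — C♯ minor is indeed v.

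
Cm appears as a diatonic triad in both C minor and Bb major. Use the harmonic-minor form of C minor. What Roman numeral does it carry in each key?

i in C minor; ii in Bb major

The scale of C minor (harmonic minor) is C D Eb F G Ab B; C is degree 1, and the triad built there (C-Eb-G) is minor, so it is i.
The scale of Bb major is Bb C D Eb F G A; C is degree 2, and the triad built there (C-Eb-G) is minor, so it is ii.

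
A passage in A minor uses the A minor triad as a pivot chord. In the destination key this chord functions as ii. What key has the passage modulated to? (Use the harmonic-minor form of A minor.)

The numeral ii denotes a minor triad on scale degree 2. With A on degree 2, the tonic of the new key is G.
Degree 2 carries a minor triad in major keys, so the destination is G major.
Check: the diatonic triads of G major are G (I), Am (ii), Bm (iii), C (IV), D (V), Em (vi), F#dim (vii°) — A minor is indeed ii.

G major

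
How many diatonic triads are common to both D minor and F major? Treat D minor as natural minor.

Diatonic triads of D minor (natural minor): Dm (i), Edim (ii°), F (III), Gm (iv), Am (v), B♭ (VI), C (VII).
Diatonic triads of F major: F (I), Gm (ii), Am (iii), B♭ (IV), C (V), Dm (vi), Edim (vii°).
Matching root and quality in both lists: Dm, Edim, F, Gm, Am, B♭, C.
That gives 7 common triads.

7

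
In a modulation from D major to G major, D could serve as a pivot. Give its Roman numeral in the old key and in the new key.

The scale of D major is D E F♯ G A B C♯; D is degree 1, and the triad built there (D-F♯-A) is major, so it is I.
The scale of G major is G A B C D E F♯; D is degree 5, and the triad built there (D-F♯-A) is major, so it is V.

I in D major; V in G major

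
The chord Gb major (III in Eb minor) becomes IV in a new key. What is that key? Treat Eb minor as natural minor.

The numeral IV denotes a major triad on scale degree 4. With Gb on degree 4, the tonic of the new key is Db.
Degree 4 carries a major triad in major keys, so the destination is Db major.
Check: the diatonic triads of Db major are Db (I), Ebm (ii), Fm (iii), Gb (IV), Ab (V), Bbm (vi), Cdim (vii°) — Gb major is indeed IV.

Db major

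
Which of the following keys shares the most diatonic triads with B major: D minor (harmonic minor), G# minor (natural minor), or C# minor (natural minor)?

Triads of B major: B (I), C#m (ii), D#m (iii), E (IV), F# (V), G#m (vi), A#dim (vii°).
D minor (harmonic minor) shares 0: none.
G# minor (natural minor) shares 7: B, C#m, D#m, E, F#, G#m, A#dim.
C# minor (natural minor) shares 4: B, C#m, E, G#m.
The most common triads (7) are shared with G# minor.

G# minor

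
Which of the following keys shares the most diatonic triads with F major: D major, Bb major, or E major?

Triads of F major: F major (I), G minor (ii), A minor (iii), Bb major (IV), C major (V), D minor (vi), E diminished (vii°).
D major shares 0: none.
Bb major shares 4: F, Gm, Bb, Dm.
E major shares 0: none.
The most common triads (4) are shared with Bb major.

Bb major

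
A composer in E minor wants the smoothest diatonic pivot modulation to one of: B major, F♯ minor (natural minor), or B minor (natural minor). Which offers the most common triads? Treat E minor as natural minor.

Triads of E minor (natural minor): Em (i), F♯dim (ii°), G (III), Am (iv), Bm (v), C (VI), D (VII).
B major shares 0: none.
F♯ minor (natural minor) shares 2: Bm, D.
B minor (natural minor) shares 4: Em, G, Bm, D.
The most common triads (4) are shared with B minor.

B minor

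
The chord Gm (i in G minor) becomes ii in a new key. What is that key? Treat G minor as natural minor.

The numeral ii denotes a minor triad on scale degree 2. With G on degree 2, the tonic of the new key is F.
Degree 2 carries a minor triad in major keys, so the destination is F major.
Check: the diatonic triads of F major are F (I), Gm (ii), Am (iii), Bb (IV), C (V), Dm (vi), Edim (vii°) — Gm is indeed ii.

F major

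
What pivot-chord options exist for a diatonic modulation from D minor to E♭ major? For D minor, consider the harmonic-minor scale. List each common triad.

Gm, B♭

Triads in D minor (harmonic minor): Dm (i), Edim (ii°), Faug (III+), Gm (iv), A (V), B♭ (VI), C♯dim (vii°).
Triads in E♭ major: E♭ (I), Fm (ii), Gm (iii), A♭ (IV), B♭ (V), Cm (vi), Ddim (vii°).
Shared triads with their functions: Gm (iv in D minor, iii in E♭ major); B♭ (VI in D minor, V in E♭ major).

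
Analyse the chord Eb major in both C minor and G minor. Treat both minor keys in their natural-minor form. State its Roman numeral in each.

III in C minor; VI in G minor

The scale of C minor (natural minor) is C D Eb F G Ab Bb; Eb is degree 3, and the triad built there (Eb-G-Bb) is major, so it is III.
The scale of G minor (natural minor) is G A Bb C D Eb F; Eb is degree 6, and the triad built there (Eb-G-Bb) is major, so it is VI.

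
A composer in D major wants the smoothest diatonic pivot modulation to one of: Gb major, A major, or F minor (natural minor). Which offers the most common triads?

Triads of D major: D major (I), E minor (ii), F# minor (iii), G major (IV), A major (V), B minor (vi), C# diminished (vii°).
Gb major shares 0: none.
A major shares 4: D, F#m, A, Bm.
F minor (natural minor) shares 0: none.
The most common triads (4) are shared with A major.

A major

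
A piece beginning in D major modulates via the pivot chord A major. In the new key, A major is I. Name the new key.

A major

The numeral I denotes a major triad on scale degree 1. With A on degree 1, the tonic of the new key is A.
Degree 1 carries a major triad in major keys, so the destination is A major.
Check: the diatonic triads of A major are A (I), Bm (ii), C#m (iii), D (IV), E (V), F#m (vi), G#dim (vii°) — A major is indeed I.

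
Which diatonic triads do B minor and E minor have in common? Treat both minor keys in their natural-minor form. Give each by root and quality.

Triads in B minor (natural minor): Bm (i), C#dim (ii°), D (III), Em (iv), F#m (v), G (VI), A (VII).
Triads in E minor (natural minor): Em (i), F#dim (ii°), G (III), Am (iv), Bm (v), C (VI), D (VII).
Shared triads with their functions: Bm (i in B minor, v in E minor); D (III in B minor, VII in E minor); Em (iv in B minor, i in E minor); G (VI in B minor, III in E minor).

Bm, D, Em, G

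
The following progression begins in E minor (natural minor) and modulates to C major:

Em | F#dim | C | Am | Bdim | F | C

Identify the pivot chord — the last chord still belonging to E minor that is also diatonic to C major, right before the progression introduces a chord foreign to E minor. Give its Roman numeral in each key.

Chords diatonic to E minor: Em, F#dim, G, Am, Bm, C, D.
Reading the progression, the first chord not in that set is Bdim, so the modulation leaves E minor there.
The chord immediately before Bdim is Am, which is diatonic to both keys: iv in E minor and vi in C major.

Am — iv in E minor, vi in C major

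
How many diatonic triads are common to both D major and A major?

Diatonic triads of D major: D major (I), E minor (ii), F# minor (iii), G major (IV), A major (V), B minor (vi), C# diminished (vii°).
Diatonic triads of A major: A major (I), B minor (ii), C# minor (iii), D major (IV), E major (V), F# minor (vi), G# diminished (vii°).
Matching root and quality in both lists: D major, F# minor, A major, B minor.
That gives 4 common triads.

4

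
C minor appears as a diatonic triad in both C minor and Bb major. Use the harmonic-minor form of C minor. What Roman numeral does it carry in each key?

The scale of C minor (harmonic minor) is C D Eb F G Ab B; C is degree 1, and the triad built there (C-Eb-G) is minor, so it is i.
The scale of Bb major is Bb C D Eb F G A; C is degree 2, and the triad built there (C-Eb-G) is minor, so it is ii.

i in C minor; ii in Bb major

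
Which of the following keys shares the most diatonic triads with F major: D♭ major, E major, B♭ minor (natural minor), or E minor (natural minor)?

E minor

Triads of F major: F major (I), G minor (ii), A minor (iii), B♭ major (IV), C major (V), D minor (vi), E diminished (vii°).
D♭ major shares 0: none.
E major shares 0: none.
B♭ minor (natural minor) shares 0: none.
E minor (natural minor) shares 2: Am, C.
The most common triads (2) are shared with E minor.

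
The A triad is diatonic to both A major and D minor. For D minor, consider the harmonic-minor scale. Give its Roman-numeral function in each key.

I in A major; V in D minor

The scale of A major is A B C♯ D E F♯ G♯; A is degree 1, and the triad built there (A-C♯-E) is major, so it is I.
The scale of D minor (harmonic minor) is D E F G A B♭ C♯; A is degree 5, and the triad built there (A-C♯-E) is major, so it is V.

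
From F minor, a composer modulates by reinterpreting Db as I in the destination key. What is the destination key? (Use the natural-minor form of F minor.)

The numeral I denotes a major triad on scale degree 1. With Db on degree 1, the tonic of the new key is Db.
Degree 1 carries a major triad in major keys, so the destination is Db major.
Check: the diatonic triads of Db major are Db (I), Ebm (ii), Fm (iii), Gb (IV), Ab (V), Bbm (vi), Cdim (vii°) — Db is indeed I.

Db major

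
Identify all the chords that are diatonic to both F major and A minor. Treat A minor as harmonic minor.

Triads in F major: F major (I), G minor (ii), A minor (iii), B♭ major (IV), C major (V), D minor (vi), E diminished (vii°).
Triads in A minor (harmonic minor): A minor (i), B diminished (ii°), C augmented (III+), D minor (iv), E major (V), F major (VI), G♯ diminished (vii°).
Shared triads with their functions: F major (I in F major, VI in A minor); A minor (iii in F major, i in A minor); D minor (vi in F major, iv in A minor).

F, Am, Dm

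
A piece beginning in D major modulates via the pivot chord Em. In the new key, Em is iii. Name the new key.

C major

The numeral iii denotes a minor triad on scale degree 3. With E on degree 3, the tonic of the new key is C.
Degree 3 carries a minor triad in major keys, so the destination is C major.
Check: the diatonic triads of C major are C (I), Dm (ii), Em (iii), F (IV), G (V), Am (vi), Bdim (vii°) — Em is indeed iii.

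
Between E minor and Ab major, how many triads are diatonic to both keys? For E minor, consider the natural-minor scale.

0

Diatonic triads of E minor (natural minor): Em (i), F#dim (ii°), G (III), Am (iv), Bm (v), C (VI), D (VII).
Diatonic triads of Ab major: Ab (I), Bbm (ii), Cm (iii), Db (IV), Eb (V), Fm (vi), Gdim (vii°).
No triad has the same root and quality in both keys.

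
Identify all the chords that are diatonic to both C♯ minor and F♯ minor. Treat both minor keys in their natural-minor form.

C♯m, E, F♯m, A

Triads in C♯ minor (natural minor): C♯m (i), D♯dim (ii°), E (III), F♯m (iv), G♯m (v), A (VI), B (VII).
Triads in F♯ minor (natural minor): F♯m (i), G♯dim (ii°), A (III), Bm (iv), C♯m (v), D (VI), E (VII).
Shared triads with their functions: C♯m (i in C♯ minor, v in F♯ minor); E (III in C♯ minor, VII in F♯ minor); F♯m (iv in C♯ minor, i in F♯ minor); A (VI in C♯ minor, III in F♯ minor).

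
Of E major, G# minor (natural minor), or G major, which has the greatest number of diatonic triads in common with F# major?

G# minor

Triads of F# major: F# major (I), G# minor (ii), A# minor (iii), B major (IV), C# major (V), D# minor (vi), E# diminished (vii°).
E major shares 2: G#m, B.
G# minor (natural minor) shares 4: F#, G#m, B, D#m.
G major shares 0: none.
The most common triads (4) are shared with G# minor.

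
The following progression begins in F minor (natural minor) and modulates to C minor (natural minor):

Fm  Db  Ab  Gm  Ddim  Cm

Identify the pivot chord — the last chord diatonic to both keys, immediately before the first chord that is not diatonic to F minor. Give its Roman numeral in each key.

Chords diatonic to F minor: Fm, Gdim, Ab, Bbm, Cm, Db, Eb.
Reading the progression, the first chord not in that set is Gm, so the modulation leaves F minor there.
The chord immediately before Gm is Ab, which is diatonic to both keys: III in F minor and VI in C minor.

Ab — III in F minor, VI in C minor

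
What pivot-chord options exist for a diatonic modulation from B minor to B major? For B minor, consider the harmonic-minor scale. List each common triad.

F#, A#dim

Triads in B minor (harmonic minor): Bm (i), C#dim (ii°), Daug (III+), Em (iv), F# (V), G (VI), A#dim (vii°).
Triads in B major: B (I), C#m (ii), D#m (iii), E (IV), F# (V), G#m (vi), A#dim (vii°).
Shared triads with their functions: F# (V in B minor, V in B major); A#dim (vii° in B minor, vii° in B major).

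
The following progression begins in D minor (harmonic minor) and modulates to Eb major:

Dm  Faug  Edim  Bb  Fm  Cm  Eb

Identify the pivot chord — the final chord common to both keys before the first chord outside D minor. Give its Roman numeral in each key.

Chords diatonic to D minor: Dm, Edim, Faug, Gm, A, Bb, C#dim.
Reading the progression, the first chord not in that set is Fm, so the modulation leaves D minor there.
The chord immediately before Fm is Bb, which is diatonic to both keys: VI in D minor and V in Eb major.

Bb — VI in D minor, V in Eb major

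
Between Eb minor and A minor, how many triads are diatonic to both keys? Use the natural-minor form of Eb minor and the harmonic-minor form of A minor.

Diatonic triads of Eb minor (natural minor): Ebm (i), Fdim (ii°), Gb (III), Abm (iv), Bbm (v), Cb (VI), Db (VII).
Diatonic triads of A minor (harmonic minor): Am (i), Bdim (ii°), Caug (III+), Dm (iv), E (V), F (VI), G#dim (vii°).
No triad has the same root and quality in both keys.

0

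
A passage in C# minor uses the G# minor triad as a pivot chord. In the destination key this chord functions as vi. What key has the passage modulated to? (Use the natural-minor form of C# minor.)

The numeral vi denotes a minor triad on scale degree 6. With G# on degree 6, the tonic of the new key is B.
Degree 6 carries a minor triad in major keys, so the destination is B major.
Check: the diatonic triads of B major are B (I), C#m (ii), D#m (iii), E (IV), F# (V), G#m (vi), A#dim (vii°) — G# minor is indeed vi.

B major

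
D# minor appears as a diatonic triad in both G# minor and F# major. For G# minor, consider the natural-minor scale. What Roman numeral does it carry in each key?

v in G# minor; vi in F# major

The scale of G# minor (natural minor) is G# A# B C# D# E F#; D# is degree 5, and the triad built there (D#-F#-A#) is minor, so it is v.
The scale of F# major is F# G# A# B C# D# E#; D# is degree 6, and the triad built there (D#-F#-A#) is minor, so it is vi.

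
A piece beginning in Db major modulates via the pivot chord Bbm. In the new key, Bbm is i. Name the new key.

The numeral i denotes a minor triad on scale degree 1. With Bb on degree 1, the tonic of the new key is Bb.
Degree 1 carries a minor triad in minor keys, so the destination is Bb minor.
Check: the diatonic triads of Bb minor (natural minor) are Bbm (i), Cdim (ii°), Db (III), Ebm (iv), Fm (v), Gb (VI), Ab (VII) — Bbm is indeed i.

Bb minor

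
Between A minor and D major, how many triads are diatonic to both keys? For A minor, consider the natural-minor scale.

Diatonic triads of A minor (natural minor): Am (i), Bdim (ii°), C (III), Dm (iv), Em (v), F (VI), G (VII).
Diatonic triads of D major: D (I), Em (ii), F#m (iii), G (IV), A (V), Bm (vi), C#dim (vii°).
Matching root and quality in both lists: Em, G.
That gives 2 common triads.

2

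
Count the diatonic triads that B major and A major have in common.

2

Diatonic triads of B major: B major (I), C# minor (ii), D# minor (iii), E major (IV), F# major (V), G# minor (vi), A# diminished (vii°).
Diatonic triads of A major: A major (I), B minor (ii), C# minor (iii), D major (IV), E major (V), F# minor (vi), G# diminished (vii°).
Matching root and quality in both lists: C# minor, E major.
That gives 2 common triads.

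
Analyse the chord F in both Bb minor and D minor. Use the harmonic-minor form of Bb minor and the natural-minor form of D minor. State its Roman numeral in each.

V in Bb minor; III in D minor

The scale of Bb minor (harmonic minor) is Bb C Db Eb F Gb A; F is degree 5, and the triad built there (F-A-C) is major, so it is V.
The scale of D minor (natural minor) is D E F G A Bb C; F is degree 3, and the triad built there (F-A-C) is major, so it is III.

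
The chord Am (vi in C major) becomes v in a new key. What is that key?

D minor

The numeral v denotes a minor triad on scale degree 5. With A on degree 5, the tonic of the new key is D.
Degree 5 carries a minor triad in natural-minor keys, so the destination is D minor.
Check: the diatonic triads of D minor (natural minor) are Dm (i), Edim (ii°), F (III), Gm (iv), Am (v), Bb (VI), C (VII) — Am is indeed v.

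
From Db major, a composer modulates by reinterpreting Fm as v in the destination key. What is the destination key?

The numeral v denotes a minor triad on scale degree 5. With F on degree 5, the tonic of the new key is Bb.
Degree 5 carries a minor triad in natural-minor keys, so the destination is Bb minor.
Check: the diatonic triads of Bb minor (natural minor) are Bbm (i), Cdim (ii°), Db (III), Ebm (iv), Fm (v), Gb (VI), Ab (VII) — Fm is indeed v.

Bb minor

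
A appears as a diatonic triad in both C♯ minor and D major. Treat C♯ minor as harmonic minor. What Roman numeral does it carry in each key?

The scale of C♯ minor (harmonic minor) is C♯ D♯ E F♯ G♯ A B♯; A is degree 6, and the triad built there (A-C♯-E) is major, so it is VI.
The scale of D major is D E F♯ G A B C♯; A is degree 5, and the triad built there (A-C♯-E) is major, so it is V.

VI in C♯ minor; V in D major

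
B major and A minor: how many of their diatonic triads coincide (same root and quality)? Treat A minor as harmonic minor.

1

Diatonic triads of B major: B (I), C#m (ii), D#m (iii), E (IV), F# (V), G#m (vi), A#dim (vii°).
Diatonic triads of A minor (harmonic minor): Am (i), Bdim (ii°), Caug (III+), Dm (iv), E (V), F (VI), G#dim (vii°).
Matching root and quality in both lists: E.
That gives 1 common triad.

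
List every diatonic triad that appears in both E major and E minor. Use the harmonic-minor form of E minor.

B, D#dim

Triads in E major: E (I), F#m (ii), G#m (iii), A (IV), B (V), C#m (vi), D#dim (vii°).
Triads in E minor (harmonic minor): Em (i), F#dim (ii°), Gaug (III+), Am (iv), B (V), C (VI), D#dim (vii°).
Shared triads with their functions: B (V in E major, V in E minor); D#dim (vii° in E major, vii° in E minor).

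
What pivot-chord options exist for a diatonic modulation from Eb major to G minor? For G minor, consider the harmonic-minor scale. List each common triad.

Eb, Gm, Cm

Triads in Eb major: Eb (I), Fm (ii), Gm (iii), Ab (IV), Bb (V), Cm (vi), Ddim (vii°).
Triads in G minor (harmonic minor): Gm (i), Adim (ii°), Bbaug (III+), Cm (iv), D (V), Eb (VI), F#dim (vii°).
Shared triads with their functions: Eb (I in Eb major, VI in G minor); Gm (iii in Eb major, i in G minor); Cm (vi in Eb major, iv in G minor).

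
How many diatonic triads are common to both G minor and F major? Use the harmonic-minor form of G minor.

Diatonic triads of G minor (harmonic minor): Gm (i), Adim (ii°), B♭aug (III+), Cm (iv), D (V), E♭ (VI), F♯dim (vii°).
Diatonic triads of F major: F (I), Gm (ii), Am (iii), B♭ (IV), C (V), Dm (vi), Edim (vii°).
Matching root and quality in both lists: Gm.
That gives 1 common triad.

1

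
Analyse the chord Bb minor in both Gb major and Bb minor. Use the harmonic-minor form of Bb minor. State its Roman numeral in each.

The scale of Gb major is Gb Ab Bb Cb Db Eb F; Bb is degree 3, and the triad built there (Bb-Db-F) is minor, so it is iii.
The scale of Bb minor (harmonic minor) is Bb C Db Eb F Gb A; Bb is degree 1, and the triad built there (Bb-Db-F) is minor, so it is i.

iii in Gb major; i in Bb minor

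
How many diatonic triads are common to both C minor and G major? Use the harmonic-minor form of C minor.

Diatonic triads of C minor (harmonic minor): C minor (i), D diminished (ii°), Eb augmented (III+), F minor (iv), G major (V), Ab major (VI), B diminished (vii°).
Diatonic triads of G major: G major (I), A minor (ii), B minor (iii), C major (IV), D major (V), E minor (vi), F# diminished (vii°).
Matching root and quality in both lists: G major.
That gives 1 common triad.

1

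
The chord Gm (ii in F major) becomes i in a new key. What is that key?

The numeral i denotes a minor triad on scale degree 1. With G on degree 1, the tonic of the new key is G.
Degree 1 carries a minor triad in minor keys, so the destination is G minor.
Check: the diatonic triads of G minor (natural minor) are Gm (i), Adim (ii°), Bb (III), Cm (iv), Dm (v), Eb (VI), F (VII) — Gm is indeed i.

G minor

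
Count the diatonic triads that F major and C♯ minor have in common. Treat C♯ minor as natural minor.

Diatonic triads of F major: F (I), Gm (ii), Am (iii), B♭ (IV), C (V), Dm (vi), Edim (vii°).
Diatonic triads of C♯ minor (natural minor): C♯m (i), D♯dim (ii°), E (III), F♯m (iv), G♯m (v), A (VI), B (VII).
No triad has the same root and quality in both keys.

0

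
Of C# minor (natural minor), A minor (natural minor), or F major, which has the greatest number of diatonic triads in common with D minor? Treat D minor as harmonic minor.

Triads of D minor (harmonic minor): Dm (i), Edim (ii°), Faug (III+), Gm (iv), A (V), Bb (VI), C#dim (vii°).
C# minor (natural minor) shares 1: A.
A minor (natural minor) shares 1: Dm.
F major shares 4: Dm, Edim, Gm, Bb.
The most common triads (4) are shared with F major.

F major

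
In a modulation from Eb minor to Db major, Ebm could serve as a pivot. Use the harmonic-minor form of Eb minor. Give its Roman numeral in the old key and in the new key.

The scale of Eb minor (harmonic minor) is Eb F Gb Ab Bb Cb D; Eb is degree 1, and the triad built there (Eb-Gb-Bb) is minor, so it is i.
The scale of Db major is Db Eb F Gb Ab Bb C; Eb is degree 2, and the triad built there (Eb-Gb-Bb) is minor, so it is ii.

i in Eb minor; ii in Db major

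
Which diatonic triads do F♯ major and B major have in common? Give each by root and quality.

Triads in F♯ major: F♯ major (I), G♯ minor (ii), A♯ minor (iii), B major (IV), C♯ major (V), D♯ minor (vi), E♯ diminished (vii°).
Triads in B major: B major (I), C♯ minor (ii), D♯ minor (iii), E major (IV), F♯ major (V), G♯ minor (vi), A♯ diminished (vii°).
Shared triads with their functions: F♯ major (I in F♯ major, V in B major); G♯ minor (ii in F♯ major, vi in B major); B major (IV in F♯ major, I in B major); D♯ minor (vi in F♯ major, iii in B major).

F♯, G♯m, B, D♯m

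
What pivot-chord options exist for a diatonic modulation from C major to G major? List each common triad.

C, Em, G, Am

Triads in C major: C (I), Dm (ii), Em (iii), F (IV), G (V), Am (vi), Bdim (vii°).
Triads in G major: G (I), Am (ii), Bm (iii), C (IV), D (V), Em (vi), F#dim (vii°).
Shared triads with their functions: C (I in C major, IV in G major); Em (iii in C major, vi in G major); G (V in C major, I in G major); Am (vi in C major, ii in G major).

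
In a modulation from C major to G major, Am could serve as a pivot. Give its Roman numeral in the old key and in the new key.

The scale of C major is C D E F G A B; A is degree 6, and the triad built there (A-C-E) is minor, so it is vi.
The scale of G major is G A B C D E F♯; A is degree 2, and the triad built there (A-C-E) is minor, so it is ii.

vi in C major; ii in G major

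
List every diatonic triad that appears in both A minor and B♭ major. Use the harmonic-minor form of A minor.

Dm, F

Triads in A minor (harmonic minor): A minor (i), B diminished (ii°), C augmented (III+), D minor (iv), E major (V), F major (VI), G♯ diminished (vii°).
Triads in B♭ major: B♭ major (I), C minor (ii), D minor (iii), E♭ major (IV), F major (V), G minor (vi), A diminished (vii°).
Shared triads with their functions: D minor (iv in A minor, iii in B♭ major); F major (VI in A minor, V in B♭ major).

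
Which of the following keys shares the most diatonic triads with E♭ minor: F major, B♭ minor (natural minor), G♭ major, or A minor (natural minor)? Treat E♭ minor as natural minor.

Triads of E♭ minor (natural minor): E♭ minor (i), F diminished (ii°), G♭ major (III), A♭ minor (iv), B♭ minor (v), C♭ major (VI), D♭ major (VII).
F major shares 0: none.
B♭ minor (natural minor) shares 4: E♭m, G♭, B♭m, D♭.
G♭ major shares 7: E♭m, Fdim, G♭, A♭m, B♭m, C♭, D♭.
A minor (natural minor) shares 0: none.
The most common triads (7) are shared with G♭ major.

G♭ major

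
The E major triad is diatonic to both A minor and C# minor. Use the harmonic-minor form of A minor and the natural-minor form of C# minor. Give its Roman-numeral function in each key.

The scale of A minor (harmonic minor) is A B C D E F G#; E is degree 5, and the triad built there (E-G#-B) is major, so it is V.
The scale of C# minor (natural minor) is C# D# E F# G# A B; E is degree 3, and the triad built there (E-G#-B) is major, so it is III.

V in A minor; III in C# minor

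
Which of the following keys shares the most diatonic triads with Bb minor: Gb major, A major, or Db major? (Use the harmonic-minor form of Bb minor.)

Triads of Bb minor (harmonic minor): Bb minor (i), C diminished (ii°), Db augmented (III+), Eb minor (iv), F major (V), Gb major (VI), A diminished (vii°).
Gb major shares 3: Bbm, Ebm, Gb.
A major shares 0: none.
Db major shares 4: Bbm, Cdim, Ebm, Gb.
The most common triads (4) are shared with Db major.

Db major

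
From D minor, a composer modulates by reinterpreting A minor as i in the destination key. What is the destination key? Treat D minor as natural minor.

A minor

The numeral i denotes a minor triad on scale degree 1. With A on degree 1, the tonic of the new key is A.
Degree 1 carries a minor triad in minor keys, so the destination is A minor.
Check: the diatonic triads of A minor (natural minor) are Am (i), Bdim (ii°), C (III), Dm (iv), Em (v), F (VI), G (VII) — A minor is indeed i.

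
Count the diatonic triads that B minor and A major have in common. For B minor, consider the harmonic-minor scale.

1

Diatonic triads of B minor (harmonic minor): Bm (i), C♯dim (ii°), Daug (III+), Em (iv), F♯ (V), G (VI), A♯dim (vii°).
Diatonic triads of A major: A (I), Bm (ii), C♯m (iii), D (IV), E (V), F♯m (vi), G♯dim (vii°).
Matching root and quality in both lists: Bm.
That gives 1 common triad.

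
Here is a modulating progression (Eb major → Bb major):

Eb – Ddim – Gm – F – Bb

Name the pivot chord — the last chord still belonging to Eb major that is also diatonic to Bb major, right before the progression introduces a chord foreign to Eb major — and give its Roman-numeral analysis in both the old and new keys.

Chords diatonic to Eb major: Eb, Fm, Gm, Ab, Bb, Cm, Ddim.
Reading the progression, the first chord not in that set is F, so the modulation leaves Eb major there.
The chord immediately before F is Gm, which is diatonic to both keys: iii in Eb major and vi in Bb major.

Gm — iii in Eb major, vi in Bb major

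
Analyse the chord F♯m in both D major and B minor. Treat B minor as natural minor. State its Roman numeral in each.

iii in D major; v in B minor

The scale of D major is D E F♯ G A B C♯; F♯ is degree 3, and the triad built there (F♯-A-C♯) is minor, so it is iii.
The scale of B minor (natural minor) is B C♯ D E F♯ G A; F♯ is degree 5, and the triad built there (F♯-A-C♯) is minor, so it is v.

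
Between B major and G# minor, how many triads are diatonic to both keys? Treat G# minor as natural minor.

7

Diatonic triads of B major: B major (I), C# minor (ii), D# minor (iii), E major (IV), F# major (V), G# minor (vi), A# diminished (vii°).
Diatonic triads of G# minor (natural minor): G# minor (i), A# diminished (ii°), B major (III), C# minor (iv), D# minor (v), E major (VI), F# major (VII).
Matching root and quality in both lists: B major, C# minor, D# minor, E major, F# major, G# minor, A# diminished.
That gives 7 common triads.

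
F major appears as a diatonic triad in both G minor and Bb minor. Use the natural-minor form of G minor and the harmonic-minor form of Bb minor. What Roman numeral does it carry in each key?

VII in G minor; V in Bb minor

The scale of G minor (natural minor) is G A Bb C D Eb F; F is degree 7, and the triad built there (F-A-C) is major, so it is VII.
The scale of Bb minor (harmonic minor) is Bb C Db Eb F Gb A; F is degree 5, and the triad built there (F-A-C) is major, so it is V.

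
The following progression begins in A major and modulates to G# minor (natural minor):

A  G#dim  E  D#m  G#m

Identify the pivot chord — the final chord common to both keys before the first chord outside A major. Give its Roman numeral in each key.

E — V in A major, VI in G# minor

Chords diatonic to A major: A, Bm, C#m, D, E, F#m, G#dim.
Reading the progression, the first chord not in that set is D#m, so the modulation leaves A major there.
The chord immediately before D#m is E, which is diatonic to both keys: V in A major and VI in G# minor.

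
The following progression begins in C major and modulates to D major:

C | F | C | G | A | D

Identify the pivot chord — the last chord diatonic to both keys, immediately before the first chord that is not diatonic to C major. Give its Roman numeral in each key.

G — V in C major, IV in D major

Chords diatonic to C major: C, Dm, Em, F, G, Am, Bdim.
Reading the progression, the first chord not in that set is A, so the modulation leaves C major there.
The chord immediately before A is G, which is diatonic to both keys: V in C major and IV in D major.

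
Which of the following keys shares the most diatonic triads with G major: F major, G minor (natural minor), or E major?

F major

Triads of G major: G (I), Am (ii), Bm (iii), C (IV), D (V), Em (vi), F#dim (vii°).
F major shares 2: Am, C.
G minor (natural minor) shares 0: none.
E major shares 0: none.
The most common triads (2) are shared with F major.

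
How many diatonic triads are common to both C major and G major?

Diatonic triads of C major: C major (I), D minor (ii), E minor (iii), F major (IV), G major (V), A minor (vi), B diminished (vii°).
Diatonic triads of G major: G major (I), A minor (ii), B minor (iii), C major (IV), D major (V), E minor (vi), F# diminished (vii°).
Matching root and quality in both lists: C major, E minor, G major, A minor.
That gives 4 common triads.

4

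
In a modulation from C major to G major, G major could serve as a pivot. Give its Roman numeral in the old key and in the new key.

V in C major; I in G major

The scale of C major is C D E F G A B; G is degree 5, and the triad built there (G-B-D) is major, so it is V.
The scale of G major is G A B C D E F#; G is degree 1, and the triad built there (G-B-D) is major, so it is I.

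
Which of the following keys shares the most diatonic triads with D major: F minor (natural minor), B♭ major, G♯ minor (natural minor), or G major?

G major

Triads of D major: D (I), Em (ii), F♯m (iii), G (IV), A (V), Bm (vi), C♯dim (vii°).
F minor (natural minor) shares 0: none.
B♭ major shares 0: none.
G♯ minor (natural minor) shares 0: none.
G major shares 4: D, Em, G, Bm.
The most common triads (4) are shared with G major.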